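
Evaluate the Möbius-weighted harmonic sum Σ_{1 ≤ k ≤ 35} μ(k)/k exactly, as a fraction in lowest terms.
Σ μ(k)/k = 2562470143/100280245065

Values of μ(k) for 1 ≤ k ≤ 35: μ(1) = 1, μ(2) = -1, μ(3) = -1, μ(5) = -1, μ(6) = 1, μ(7) = -1, μ(10) = 1, μ(11) = -1, μ(13) = -1, μ(14) = 1, μ(15) = 1, μ(17) = -1, μ(19) = -1, μ(21) = 1, μ(22) = 1, μ(23) = -1, μ(26) = 1, μ(29) = -1, μ(30) = -1, μ(31) = -1, μ(33) = 1, μ(34) = 1, μ(35) = 1, with μ = 0 on non-squarefree integers. Summing μ(k)/k for k where μ(k) ≠ 0 gives 2562470143/100280245065 ≈ 0.0256. (PNT ⟺ this sum → 0 as n → ∞.)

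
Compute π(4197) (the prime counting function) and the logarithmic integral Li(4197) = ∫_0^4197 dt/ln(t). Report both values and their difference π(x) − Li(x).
π(4197) = 574;  Li(4197) ≈ 589.05;  π(x) − Li(x) ≈ -15.05.

Direct count of primes ≤ 4197 gives π(4197) = 574. Numerical evaluation of the logarithmic integral gives Li(4197) ≈ 589.05. The difference π(x) − Li(x) ≈ -15.05 is typically negative for small/moderate x (Li(x) overestimates), though Littlewood's theorem shows this sign changes infinitely often.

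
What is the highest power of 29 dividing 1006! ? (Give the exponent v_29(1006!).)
v_29(1006!) = 35

Legendre's formula: v_p(n!) = Σ_{k ≥ 1} ⌊n / p^k⌋. For p = 29, n = 1006, the terms are:
  ⌊1006/29^1⌋ = ⌊1006/29⌋ = 34
  ⌊1006/29^2⌋ = ⌊1006/841⌋ = 1
(the next term ⌊1006/29^3⌋ = 0, terminating the sum). Summing: v_29(1006!) = 34 + 1 = 35.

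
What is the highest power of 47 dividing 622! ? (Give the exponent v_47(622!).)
v_47(622!) = 13

Legendre's formula: v_p(n!) = Σ_{k ≥ 1} ⌊n / p^k⌋. For p = 47, n = 622, the terms are:
  ⌊622/47^1⌋ = ⌊622/47⌋ = 13
(the next term ⌊622/47^2⌋ = 0, terminating the sum). Summing: v_47(622!) = 13 = 13.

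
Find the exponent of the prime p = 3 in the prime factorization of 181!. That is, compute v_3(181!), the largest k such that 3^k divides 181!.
v_3(181!) = 88

Legendre's formula: v_p(n!) = Σ_{k ≥ 1} ⌊n / p^k⌋. For p = 3, n = 181, the terms are:
  ⌊181/3^1⌋ = ⌊181/3⌋ = 60
  ⌊181/3^2⌋ = ⌊181/9⌋ = 20
  ⌊181/3^3⌋ = ⌊181/27⌋ = 6
  ⌊181/3^4⌋ = ⌊181/81⌋ = 2
(the next term ⌊181/3^5⌋ = 0, terminating the sum). Summing: v_3(181!) = 60 + 20 + 6 + 2 = 88.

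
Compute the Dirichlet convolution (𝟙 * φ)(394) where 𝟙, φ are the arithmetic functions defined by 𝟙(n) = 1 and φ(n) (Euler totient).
(𝟙 * φ)(394) = 394

Divisors of 394: [1, 2, 197, 394]. For each d | 394:
  d = 1: 𝟙(1) · φ(394/1) = 1 · 196 = 196
  d = 2: 𝟙(2) · φ(394/2) = 1 · 196 = 196
  d = 197: 𝟙(197) · φ(394/197) = 1 · 1 = 1
  d = 394: 𝟙(394) · φ(394/394) = 1 · 1 = 1
Summing: (𝟙 * φ)(394) = 196 + 196 + 1 + 1 = 394.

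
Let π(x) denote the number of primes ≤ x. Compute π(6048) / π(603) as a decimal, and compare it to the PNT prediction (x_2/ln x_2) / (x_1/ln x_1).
π(6048)/π(603) = 789/110 ≈ 7.1727;  PNT prediction ≈ 7.3741.

π(603) = 110 and π(6048) = 789, so π(6048)/π(603) ≈ 7.1727. The PNT-predicted ratio is (6048/ln(6048)) / (603/ln(603)) ≈ 7.3741. The two agree to within a few percent, as expected.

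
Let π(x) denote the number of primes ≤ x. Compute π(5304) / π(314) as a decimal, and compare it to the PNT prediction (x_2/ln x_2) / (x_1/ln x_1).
π(5304)/π(314) = 703/65 ≈ 10.8154;  PNT prediction ≈ 11.3240.

π(314) = 65 and π(5304) = 703, so π(5304)/π(314) ≈ 10.8154. The PNT-predicted ratio is (5304/ln(5304)) / (314/ln(314)) ≈ 11.3240. The two agree to within a few percent, as expected.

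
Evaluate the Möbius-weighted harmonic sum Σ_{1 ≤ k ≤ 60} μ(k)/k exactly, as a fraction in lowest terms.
Σ μ(k)/k = 15620172904808488514/961380175077106319535

Values of μ(k) for 1 ≤ k ≤ 60: μ(1) = 1, μ(2) = -1, μ(3) = -1, μ(5) = -1, μ(6) = 1, μ(7) = -1, μ(10) = 1, μ(11) = -1, μ(13) = -1, μ(14) = 1, μ(15) = 1, μ(17) = -1, μ(19) = -1, μ(21) = 1, μ(22) = 1, μ(23) = -1, μ(26) = 1, μ(29) = -1, μ(30) = -1, μ(31) = -1, μ(33) = 1, μ(34) = 1, μ(35) = 1, μ(37) = -1, μ(38) = 1, μ(39) = 1, μ(41) = -1, μ(42) = -1, μ(43) = -1, μ(46) = 1, μ(47) = -1, μ(51) = 1, μ(53) = -1, μ(55) = 1, μ(57) = 1, μ(58) = 1, μ(59) = -1, with μ = 0 on non-squarefree integers. Summing μ(k)/k for k where μ(k) ≠ 0 gives 15620172904808488514/961380175077106319535 ≈ 0.0162. (PNT ⟺ this sum → 0 as n → ∞.)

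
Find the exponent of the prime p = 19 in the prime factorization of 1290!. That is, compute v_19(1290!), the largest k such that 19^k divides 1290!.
v_19(1290!) = 70

Legendre's formula: v_p(n!) = Σ_{k ≥ 1} ⌊n / p^k⌋. For p = 19, n = 1290, the terms are:
  ⌊1290/19^1⌋ = ⌊1290/19⌋ = 67
  ⌊1290/19^2⌋ = ⌊1290/361⌋ = 3
(the next term ⌊1290/19^3⌋ = 0, terminating the sum). Summing: v_19(1290!) = 67 + 3 = 70.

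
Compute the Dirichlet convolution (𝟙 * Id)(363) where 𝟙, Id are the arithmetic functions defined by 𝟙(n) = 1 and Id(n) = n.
(𝟙 * Id)(363) = 532

Divisors of 363: [1, 3, 11, 33, 121, 363]. For each d | 363:
  d = 1: 𝟙(1) · Id(363/1) = 1 · 363 = 363
  d = 3: 𝟙(3) · Id(363/3) = 1 · 121 = 121
  d = 11: 𝟙(11) · Id(363/11) = 1 · 33 = 33
  d = 33: 𝟙(33) · Id(363/33) = 1 · 11 = 11
  d = 121: 𝟙(121) · Id(363/121) = 1 · 3 = 3
  d = 363: 𝟙(363) · Id(363/363) = 1 · 1 = 1
Summing: (𝟙 * Id)(363) = 363 + 121 + 33 + 11 + 3 + 1 = 532.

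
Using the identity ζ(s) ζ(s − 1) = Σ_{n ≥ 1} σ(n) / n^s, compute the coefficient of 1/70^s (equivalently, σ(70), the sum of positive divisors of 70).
σ(70) = 144

In the product (Σ m^0/m^s)(Σ k / k^s) = Σ (Σ_{d | n} d) / n^s, the coefficient of 1/n^s is σ(n) = Σ_{d | n} d. For n = 70, divisors are [1, 2, 5, 7, 10, 14, 35, 70]; summing: σ(70) = 144.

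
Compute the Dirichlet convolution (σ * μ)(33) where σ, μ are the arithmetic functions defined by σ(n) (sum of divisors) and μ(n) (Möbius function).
(σ * μ)(33) = 33

Divisors of 33: [1, 3, 11, 33]. For each d | 33:
  d = 1: σ(1) · μ(33/1) = 1 · 1 = 1
  d = 3: σ(3) · μ(33/3) = 4 · -1 = -4
  d = 11: σ(11) · μ(33/11) = 12 · -1 = -12
  d = 33: σ(33) · μ(33/33) = 48 · 1 = 48
Summing: (σ * μ)(33) = 1 + -4 + -12 + 48 = 33.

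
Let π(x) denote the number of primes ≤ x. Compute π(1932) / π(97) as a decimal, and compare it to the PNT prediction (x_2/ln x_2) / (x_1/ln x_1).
π(1932)/π(97) = 294/25 ≈ 11.7600;  PNT prediction ≈ 12.0425.

π(97) = 25 and π(1932) = 294, so π(1932)/π(97) ≈ 11.7600. The PNT-predicted ratio is (1932/ln(1932)) / (97/ln(97)) ≈ 12.0425. The two agree to within a few percent, as expected.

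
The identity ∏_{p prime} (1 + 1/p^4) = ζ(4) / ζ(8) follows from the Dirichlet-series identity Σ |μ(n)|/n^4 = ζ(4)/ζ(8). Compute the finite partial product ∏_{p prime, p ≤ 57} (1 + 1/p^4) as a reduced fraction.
∏ = 22191296873353842710281222970410269196792920578371108176528669216114688/20586999778381633591344384332656221508370849439367985929948634732675625

The primes p ≤ 57 are [2, 3, 5, 7, 11, 13, 17, 19, 23, 29, 31, 37, 41, 43, 47, 53]. For each, (1 + 1/p^4) = (p^4 + 1)/p^4. Multiplying these fractions over p ∈ [2, 3, 5, 7, 11, 13, 17, 19, 23, 29, 31, 37, 41, 43, 47, 53] gives 22191296873353842710281222970410269196792920578371108176528669216114688/20586999778381633591344384332656221508370849439367985929948634732675625. (In the limit P → ∞ this tends to ζ(4)/ζ(8).)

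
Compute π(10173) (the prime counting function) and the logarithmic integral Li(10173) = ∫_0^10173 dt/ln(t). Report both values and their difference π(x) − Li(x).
π(10173) = 1249;  Li(10173) ≈ 1264.90;  π(x) − Li(x) ≈ -15.90.

Direct count of primes ≤ 10173 gives π(10173) = 1249. Numerical evaluation of the logarithmic integral gives Li(10173) ≈ 1264.90. The difference π(x) − Li(x) ≈ -15.90 is typically negative for small/moderate x (Li(x) overestimates), though Littlewood's theorem shows this sign changes infinitely often.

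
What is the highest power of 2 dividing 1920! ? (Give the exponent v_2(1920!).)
v_2(1920!) = 1916

Legendre's formula: v_p(n!) = Σ_{k ≥ 1} ⌊n / p^k⌋. For p = 2, n = 1920, the terms are:
  ⌊1920/2^1⌋ = ⌊1920/2⌋ = 960
  ⌊1920/2^2⌋ = ⌊1920/4⌋ = 480
  ⌊1920/2^3⌋ = ⌊1920/8⌋ = 240
  ⌊1920/2^4⌋ = ⌊1920/16⌋ = 120
  ⌊1920/2^5⌋ = ⌊1920/32⌋ = 60
  ⌊1920/2^6⌋ = ⌊1920/64⌋ = 30
  ⌊1920/2^7⌋ = ⌊1920/128⌋ = 15
  ⌊1920/2^8⌋ = ⌊1920/256⌋ = 7
  ⌊1920/2^9⌋ = ⌊1920/512⌋ = 3
  ⌊1920/2^10⌋ = ⌊1920/1024⌋ = 1
(the next term ⌊1920/2^11⌋ = 0, terminating the sum). Summing: v_2(1920!) = 960 + 480 + 240 + 120 + 60 + 30 + 15 + 7 + 3 + 1 = 1916.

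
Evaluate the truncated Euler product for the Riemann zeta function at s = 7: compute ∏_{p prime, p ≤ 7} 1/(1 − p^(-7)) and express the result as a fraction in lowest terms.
∏ = 375226779375000/372119874050737

The primes p ≤ 7 are [2, 3, 5, 7]. For each prime, (1 − 1/p^7)^(-1) = p^7 / (p^7 − 1). The product is (1 − 1/2^7)^(-1), (1 − 1/3^7)^(-1), (1 − 1/5^7)^(-1), (1 − 1/7^7)^(-1) = ∏ p^7 / (p^7 − 1) = 375226779375000/372119874050737.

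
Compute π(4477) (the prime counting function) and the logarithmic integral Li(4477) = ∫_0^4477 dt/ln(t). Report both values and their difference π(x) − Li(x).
π(4477) = 607;  Li(4477) ≈ 622.48;  π(x) − Li(x) ≈ -15.48.

Direct count of primes ≤ 4477 gives π(4477) = 607. Numerical evaluation of the logarithmic integral gives Li(4477) ≈ 622.48. The difference π(x) − Li(x) ≈ -15.48 is typically negative for small/moderate x (Li(x) overestimates), though Littlewood's theorem shows this sign changes infinitely often.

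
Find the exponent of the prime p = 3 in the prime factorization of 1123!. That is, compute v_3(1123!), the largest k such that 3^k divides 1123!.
v_3(1123!) = 557

Legendre's formula: v_p(n!) = Σ_{k ≥ 1} ⌊n / p^k⌋. For p = 3, n = 1123, the terms are:
  ⌊1123/3^1⌋ = ⌊1123/3⌋ = 374
  ⌊1123/3^2⌋ = ⌊1123/9⌋ = 124
  ⌊1123/3^3⌋ = ⌊1123/27⌋ = 41
  ⌊1123/3^4⌋ = ⌊1123/81⌋ = 13
  ⌊1123/3^5⌋ = ⌊1123/243⌋ = 4
  ⌊1123/3^6⌋ = ⌊1123/729⌋ = 1
(the next term ⌊1123/3^7⌋ = 0, terminating the sum). Summing: v_3(1123!) = 374 + 124 + 41 + 13 + 4 + 1 = 557.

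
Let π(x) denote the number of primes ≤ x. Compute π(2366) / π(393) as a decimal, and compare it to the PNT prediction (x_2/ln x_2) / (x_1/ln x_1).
π(2366)/π(393) = 350/77 ≈ 4.5455;  PNT prediction ≈ 4.6293.

π(393) = 77 and π(2366) = 350, so π(2366)/π(393) ≈ 4.5455. The PNT-predicted ratio is (2366/ln(2366)) / (393/ln(393)) ≈ 4.6293. The two agree to within a few percent, as expected.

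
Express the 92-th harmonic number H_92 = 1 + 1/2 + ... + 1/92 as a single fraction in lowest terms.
H_92 = 3668893996878372053122809260004199377461/718766754945489455304472257065075294400

Direct summation: H_92 = 1 + 1/2 + ... + 1/92. The least common denominator is lcm(1, ..., 92) = 718766754945489455304472257065075294400; over this denominator the numerator is 718766754945489455304472257065075294400 + 359383377472744727652236128532537647200 + 239588918315163151768157419021691764800 + 179691688736372363826118064266268823600 + 143753350989097891060894451413015058880 + 119794459157581575884078709510845882400 + 102680964992212779329210322437867899200 + 89845844368186181913059032133134411800 + 79862972771721050589385806340563921600 + 71876675494548945530447225706507529440 + 65342432267771768664042932460461390400 + 59897229578790787942039354755422941200 + 55289750380422265792651712081928868800 + 51340482496106389664605161218933949600 + 47917783663032630353631483804338352960 + 44922922184093090956529516066567205900 + 42280397349734673841439544533239723200 + 39931486385860525294692903170281960800 + 37829829207657339752866960898161857600 + 35938337747274472765223612853253764720 + 34226988330737593109736774145955966400 + 32671216133885884332021466230230695200 + 31250728475890845882803141611525012800 + 29948614789395393971019677377711470600 + 28750670197819578212178890282603011776 + 27644875190211132896325856040964434400 + 26620990923907016863128602113521307200 + 25670241248053194832302580609466974800 + 24785060515361705355326629553968113600 + 23958891831516315176815741902169176480 + 23186024353080305009821685711776622400 + 22461461092046545478264758033283602950 + 21780810755923922888014310820153796800 + 21140198674867336920719772266619861600 + 20536192998442555865842064487573579840 + 19965743192930262647346451585140980400 + 19426128512040255548769520461218251200 + 18914914603828669876433480449080928800 + 18429916793474088597550570693976289600 + 17969168873637236382611806426626882360 + 17530896462085108665962737977196958400 + 17113494165368796554868387072977983200 + 16715505928964871053592378071280820800 + 16335608066942942166010733115115347600 + 15972594554344210117877161268112784320 + 15625364237945422941401570805762506400 + 15292909679691265006478133129044155200 + 14974307394697696985509838688855735300 + 14668709284601825618458617491123985600 + 14375335098909789106089445141301505888 + 14093465783244891280479848177746574400 + 13822437595105566448162928020482217200 + 13561636885763951986876835038963684800 + 13310495461953508431564301056760653600 + 13068486453554353732808586492092278080 + 12835120624026597416151290304733487400 + 12609943069219113250955653632720619200 + 12392530257680852677663314776984056800 + 12182487371957448394991055204492801600 + 11979445915758157588407870951084588240 + 11783061556483433693515938640411070400 + 11593012176540152504910842855888311200 + 11408996110245864369912258048651988800 + 11230730546023272739132379016641801475 + 11057950076084453158530342416385773760 + 10890405377961961444007155410076898400 + 10727862014111782914992123239777243200 + 10570099337433668460359886133309930800 + 10416909491963615294267713870508337600 + 10268096499221277932921032243786789920 + 10123475421767457116964397986832046400 + 9982871596465131323673225792570490200 + 9846119930760129524718798041987332800 + 9713064256020127774384760230609125600 + 9583556732606526070726296760867670592 + 9457457301914334938216740224540464400 + 9334633181110252666291847494351627200 + 9214958396737044298775285346988144800 + 9098313353740372851955345026140193600 + 8984584436818618191305903213313441180 + 8873663641302338954376200704507102400 + 8765448231042554332981368988598479200 + 8659840421029993437403280205603316800 + 8556747082684398277434193536488991600 + 8456079469946934768287908906647944640 + 8357752964482435526796189035640410400 + 8261686838453901785108876517989371200 + 8167804033471471083005366557557673800 + 8076030954443701744994070304101969600 + 7986297277172105058938580634056392160 + 7898535768631752256093101725989838400 + 7812682118972711470700785402881253200 = 3668893996878372053122809260004199377461, so H_92 = 3668893996878372053122809260004199377461/718766754945489455304472257065075294400 (already in lowest terms) ≈ 5.10443. (The PNT-adjacent estimate ln(92) + γ ≈ 5.09900 matches within O(1/n).)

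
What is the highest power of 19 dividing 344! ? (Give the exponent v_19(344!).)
v_19(344!) = 18

Legendre's formula: v_p(n!) = Σ_{k ≥ 1} ⌊n / p^k⌋. For p = 19, n = 344, the terms are:
  ⌊344/19^1⌋ = ⌊344/19⌋ = 18
(the next term ⌊344/19^2⌋ = 0, terminating the sum). Summing: v_19(344!) = 18 = 18.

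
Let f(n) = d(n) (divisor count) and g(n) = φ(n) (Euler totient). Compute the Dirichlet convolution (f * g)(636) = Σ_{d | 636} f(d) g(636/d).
(d * φ)(636) = 1512

Divisors of 636: [1, 2, 3, 4, 6, 12, 53, 106, 159, 212, 318, 636]. For each d | 636:
  d = 1: d(1) · φ(636/1) = 1 · 208 = 208
  d = 2: d(2) · φ(636/2) = 2 · 104 = 208
  d = 3: d(3) · φ(636/3) = 2 · 104 = 208
  d = 4: d(4) · φ(636/4) = 3 · 104 = 312
  d = 6: d(6) · φ(636/6) = 4 · 52 = 208
  d = 12: d(12) · φ(636/12) = 6 · 52 = 312
  d = 53: d(53) · φ(636/53) = 2 · 4 = 8
  d = 106: d(106) · φ(636/106) = 4 · 2 = 8
  d = 159: d(159) · φ(636/159) = 4 · 2 = 8
  d = 212: d(212) · φ(636/212) = 6 · 2 = 12
  d = 318: d(318) · φ(636/318) = 8 · 1 = 8
  d = 636: d(636) · φ(636/636) = 12 · 1 = 12
Summing: (d * φ)(636) = 208 + 208 + 208 + 312 + 208 + 312 + 8 + 8 + 8 + 12 + 8 + 12 = 1512.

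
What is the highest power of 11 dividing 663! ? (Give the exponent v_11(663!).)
v_11(663!) = 65

Legendre's formula: v_p(n!) = Σ_{k ≥ 1} ⌊n / p^k⌋. For p = 11, n = 663, the terms are:
  ⌊663/11^1⌋ = ⌊663/11⌋ = 60
  ⌊663/11^2⌋ = ⌊663/121⌋ = 5
(the next term ⌊663/11^3⌋ = 0, terminating the sum). Summing: v_11(663!) = 60 + 5 = 65.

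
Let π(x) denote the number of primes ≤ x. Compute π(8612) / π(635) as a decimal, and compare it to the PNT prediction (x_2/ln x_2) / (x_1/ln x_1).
π(8612)/π(635) = 1072/115 ≈ 9.3217;  PNT prediction ≈ 9.6597.

π(635) = 115 and π(8612) = 1072, so π(8612)/π(635) ≈ 9.3217. The PNT-predicted ratio is (8612/ln(8612)) / (635/ln(635)) ≈ 9.6597. The two agree to within a few percent, as expected.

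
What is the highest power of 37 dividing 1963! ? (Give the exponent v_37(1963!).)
v_37(1963!) = 54

Legendre's formula: v_p(n!) = Σ_{k ≥ 1} ⌊n / p^k⌋. For p = 37, n = 1963, the terms are:
  ⌊1963/37^1⌋ = ⌊1963/37⌋ = 53
  ⌊1963/37^2⌋ = ⌊1963/1369⌋ = 1
(the next term ⌊1963/37^3⌋ = 0, terminating the sum). Summing: v_37(1963!) = 53 + 1 = 54.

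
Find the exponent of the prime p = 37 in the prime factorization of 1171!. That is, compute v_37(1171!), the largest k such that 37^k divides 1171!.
v_37(1171!) = 31

Legendre's formula: v_p(n!) = Σ_{k ≥ 1} ⌊n / p^k⌋. For p = 37, n = 1171, the terms are:
  ⌊1171/37^1⌋ = ⌊1171/37⌋ = 31
(the next term ⌊1171/37^2⌋ = 0, terminating the sum). Summing: v_37(1171!) = 31 = 31.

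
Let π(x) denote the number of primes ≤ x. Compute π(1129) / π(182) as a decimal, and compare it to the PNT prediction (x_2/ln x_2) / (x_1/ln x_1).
π(1129)/π(182) = 189/42 ≈ 4.5000;  PNT prediction ≈ 4.5926.

π(182) = 42 and π(1129) = 189, so π(1129)/π(182) ≈ 4.5000. The PNT-predicted ratio is (1129/ln(1129)) / (182/ln(182)) ≈ 4.5926. The two agree to within a few percent, as expected.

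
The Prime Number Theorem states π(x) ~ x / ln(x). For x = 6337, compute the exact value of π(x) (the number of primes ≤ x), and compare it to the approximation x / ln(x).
π(6337) = 825;  x/ln(x) ≈ 723.88;  relative error ≈ 12.26%.

Directly count primes up to 6337: π(6337) = 825. The PNT approximation gives 6337/ln(6337) ≈ 6337/8.75416 ≈ 723.88. Relative error (π(x) − x/ln(x)) / π(x) ≈ 12.26%; the approximation is known to undercount slightly (Li(x) is a better estimate).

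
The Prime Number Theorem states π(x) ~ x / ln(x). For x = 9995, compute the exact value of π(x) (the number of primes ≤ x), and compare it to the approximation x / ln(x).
π(9995) = 1229;  x/ln(x) ≈ 1085.25;  relative error ≈ 11.70%.

Directly count primes up to 9995: π(9995) = 1229. The PNT approximation gives 9995/ln(9995) ≈ 9995/9.20984 ≈ 1085.25. Relative error (π(x) − x/ln(x)) / π(x) ≈ 11.70%; the approximation is known to undercount slightly (Li(x) is a better estimate).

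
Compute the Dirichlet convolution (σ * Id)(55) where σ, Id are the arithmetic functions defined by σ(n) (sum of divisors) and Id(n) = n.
(σ * Id)(55) = 253

Divisors of 55: [1, 5, 11, 55]. For each d | 55:
  d = 1: σ(1) · Id(55/1) = 1 · 55 = 55
  d = 5: σ(5) · Id(55/5) = 6 · 11 = 66
  d = 11: σ(11) · Id(55/11) = 12 · 5 = 60
  d = 55: σ(55) · Id(55/55) = 72 · 1 = 72
Summing: (σ * Id)(55) = 55 + 66 + 60 + 72 = 253.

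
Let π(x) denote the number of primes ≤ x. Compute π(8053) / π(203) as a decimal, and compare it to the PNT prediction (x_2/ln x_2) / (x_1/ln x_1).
π(8053)/π(203) = 1012/46 ≈ 22.0000;  PNT prediction ≈ 23.4355.

π(203) = 46 and π(8053) = 1012, so π(8053)/π(203) ≈ 22.0000. The PNT-predicted ratio is (8053/ln(8053)) / (203/ln(203)) ≈ 23.4355. The two agree to within a few percent, as expected.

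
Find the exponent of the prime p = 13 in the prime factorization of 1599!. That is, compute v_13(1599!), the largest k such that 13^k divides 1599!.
v_13(1599!) = 132

Legendre's formula: v_p(n!) = Σ_{k ≥ 1} ⌊n / p^k⌋. For p = 13, n = 1599, the terms are:
  ⌊1599/13^1⌋ = ⌊1599/13⌋ = 123
  ⌊1599/13^2⌋ = ⌊1599/169⌋ = 9
(the next term ⌊1599/13^3⌋ = 0, terminating the sum). Summing: v_13(1599!) = 123 + 9 = 132.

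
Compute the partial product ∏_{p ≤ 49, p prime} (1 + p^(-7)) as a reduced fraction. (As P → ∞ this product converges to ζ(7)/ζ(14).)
∏ = 263853992248183929955588067841649958807762565359040660091503223132247928290282626850939575242745161896165376/261685269908462752626449098337825267072687203746267710284915637456014619560925349129829845059340019784340625

The primes p ≤ 49 are [2, 3, 5, 7, 11, 13, 17, 19, 23, 29, 31, 37, 41, 43, 47]. For each, (1 + 1/p^7) = (p^7 + 1)/p^7. Multiplying these fractions over p ∈ [2, 3, 5, 7, 11, 13, 17, 19, 23, 29, 31, 37, 41, 43, 47] gives 263853992248183929955588067841649958807762565359040660091503223132247928290282626850939575242745161896165376/261685269908462752626449098337825267072687203746267710284915637456014619560925349129829845059340019784340625. (In the limit P → ∞ this tends to ζ(7)/ζ(14).)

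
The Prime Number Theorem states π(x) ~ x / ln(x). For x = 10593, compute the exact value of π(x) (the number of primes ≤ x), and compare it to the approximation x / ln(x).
π(10593) = 1291;  x/ln(x) ≈ 1142.97;  relative error ≈ 11.47%.

Directly count primes up to 10593: π(10593) = 1291. The PNT approximation gives 10593/ln(10593) ≈ 10593/9.26795 ≈ 1142.97. Relative error (π(x) − x/ln(x)) / π(x) ≈ 11.47%; the approximation is known to undercount slightly (Li(x) is a better estimate).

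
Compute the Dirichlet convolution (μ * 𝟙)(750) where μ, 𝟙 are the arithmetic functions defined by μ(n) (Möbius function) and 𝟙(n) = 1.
(μ * 𝟙)(750) = 0

Divisors of 750: [1, 2, 3, 5, 6, 10, 15, 25, 30, 50, 75, 125, 150, 250, 375, 750]. For each d | 750:
  d = 1: μ(1) · 𝟙(750/1) = 1 · 1 = 1
  d = 2: μ(2) · 𝟙(750/2) = -1 · 1 = -1
  d = 3: μ(3) · 𝟙(750/3) = -1 · 1 = -1
  d = 5: μ(5) · 𝟙(750/5) = -1 · 1 = -1
  d = 6: μ(6) · 𝟙(750/6) = 1 · 1 = 1
  d = 10: μ(10) · 𝟙(750/10) = 1 · 1 = 1
  d = 15: μ(15) · 𝟙(750/15) = 1 · 1 = 1
  d = 25: μ(25) · 𝟙(750/25) = 0 · 1 = 0
  d = 30: μ(30) · 𝟙(750/30) = -1 · 1 = -1
  d = 50: μ(50) · 𝟙(750/50) = 0 · 1 = 0
  d = 75: μ(75) · 𝟙(750/75) = 0 · 1 = 0
  d = 125: μ(125) · 𝟙(750/125) = 0 · 1 = 0
  d = 150: μ(150) · 𝟙(750/150) = 0 · 1 = 0
  d = 250: μ(250) · 𝟙(750/250) = 0 · 1 = 0
  d = 375: μ(375) · 𝟙(750/375) = 0 · 1 = 0
  d = 750: μ(750) · 𝟙(750/750) = 0 · 1 = 0
Summing: (μ * 𝟙)(750) = 1 + -1 + -1 + -1 + 1 + 1 + 1 + 0 + -1 + 0 + 0 + 0 + 0 + 0 + 0 + 0 = 0.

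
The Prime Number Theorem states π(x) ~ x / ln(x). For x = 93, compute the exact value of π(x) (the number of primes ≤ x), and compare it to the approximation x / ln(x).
π(93) = 24;  x/ln(x) ≈ 20.52;  relative error ≈ 14.51%.

Directly count primes up to 93: π(93) = 24. The PNT approximation gives 93/ln(93) ≈ 93/4.53260 ≈ 20.52. Relative error (π(x) − x/ln(x)) / π(x) ≈ 14.51%; the approximation is known to undercount slightly (Li(x) is a better estimate).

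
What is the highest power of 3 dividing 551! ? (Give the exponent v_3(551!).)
v_3(551!) = 272

Legendre's formula: v_p(n!) = Σ_{k ≥ 1} ⌊n / p^k⌋. For p = 3, n = 551, the terms are:
  ⌊551/3^1⌋ = ⌊551/3⌋ = 183
  ⌊551/3^2⌋ = ⌊551/9⌋ = 61
  ⌊551/3^3⌋ = ⌊551/27⌋ = 20
  ⌊551/3^4⌋ = ⌊551/81⌋ = 6
  ⌊551/3^5⌋ = ⌊551/243⌋ = 2
(the next term ⌊551/3^6⌋ = 0, terminating the sum). Summing: v_3(551!) = 183 + 61 + 20 + 6 + 2 = 272.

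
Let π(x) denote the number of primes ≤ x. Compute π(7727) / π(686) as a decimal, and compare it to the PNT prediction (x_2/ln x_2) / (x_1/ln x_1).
π(7727)/π(686) = 981/124 ≈ 7.9113;  PNT prediction ≈ 8.2170.

π(686) = 124 and π(7727) = 981, so π(7727)/π(686) ≈ 7.9113. The PNT-predicted ratio is (7727/ln(7727)) / (686/ln(686)) ≈ 8.2170. The two agree to within a few percent, as expected.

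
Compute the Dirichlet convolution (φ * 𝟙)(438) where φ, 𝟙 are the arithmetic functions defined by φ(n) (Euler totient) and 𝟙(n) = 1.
(φ * 𝟙)(438) = 438

Divisors of 438: [1, 2, 3, 6, 73, 146, 219, 438]. For each d | 438:
  d = 1: φ(1) · 𝟙(438/1) = 1 · 1 = 1
  d = 2: φ(2) · 𝟙(438/2) = 1 · 1 = 1
  d = 3: φ(3) · 𝟙(438/3) = 2 · 1 = 2
  d = 6: φ(6) · 𝟙(438/6) = 2 · 1 = 2
  d = 73: φ(73) · 𝟙(438/73) = 72 · 1 = 72
  d = 146: φ(146) · 𝟙(438/146) = 72 · 1 = 72
  d = 219: φ(219) · 𝟙(438/219) = 144 · 1 = 144
  d = 438: φ(438) · 𝟙(438/438) = 144 · 1 = 144
Summing: (φ * 𝟙)(438) = 1 + 1 + 2 + 2 + 72 + 72 + 144 + 144 = 438.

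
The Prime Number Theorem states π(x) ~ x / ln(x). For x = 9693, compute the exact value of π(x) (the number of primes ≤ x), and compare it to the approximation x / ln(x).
π(9693) = 1196;  x/ln(x) ≈ 1055.98;  relative error ≈ 11.71%.

Directly count primes up to 9693: π(9693) = 1196. The PNT approximation gives 9693/ln(9693) ≈ 9693/9.17916 ≈ 1055.98. Relative error (π(x) − x/ln(x)) / π(x) ≈ 11.71%; the approximation is known to undercount slightly (Li(x) is a better estimate).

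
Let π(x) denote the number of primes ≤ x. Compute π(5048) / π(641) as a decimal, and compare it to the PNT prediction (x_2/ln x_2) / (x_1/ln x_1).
π(5048)/π(641) = 675/116 ≈ 5.8190;  PNT prediction ≈ 5.9692.

π(641) = 116 and π(5048) = 675, so π(5048)/π(641) ≈ 5.8190. The PNT-predicted ratio is (5048/ln(5048)) / (641/ln(641)) ≈ 5.9692. The two agree to within a few percent, as expected.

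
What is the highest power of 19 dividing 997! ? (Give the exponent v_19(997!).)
v_19(997!) = 54

Legendre's formula: v_p(n!) = Σ_{k ≥ 1} ⌊n / p^k⌋. For p = 19, n = 997, the terms are:
  ⌊997/19^1⌋ = ⌊997/19⌋ = 52
  ⌊997/19^2⌋ = ⌊997/361⌋ = 2
(the next term ⌊997/19^3⌋ = 0, terminating the sum). Summing: v_19(997!) = 52 + 2 = 54.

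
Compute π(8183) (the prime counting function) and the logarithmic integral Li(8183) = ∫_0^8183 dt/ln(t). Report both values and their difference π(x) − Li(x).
π(8183) = 1027;  Li(8183) ≈ 1046.75;  π(x) − Li(x) ≈ -19.75.

Direct count of primes ≤ 8183 gives π(8183) = 1027. Numerical evaluation of the logarithmic integral gives Li(8183) ≈ 1046.75. The difference π(x) − Li(x) ≈ -19.75 is typically negative for small/moderate x (Li(x) overestimates), though Littlewood's theorem shows this sign changes infinitely often.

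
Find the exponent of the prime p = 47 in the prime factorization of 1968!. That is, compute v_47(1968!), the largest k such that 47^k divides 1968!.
v_47(1968!) = 41

Legendre's formula: v_p(n!) = Σ_{k ≥ 1} ⌊n / p^k⌋. For p = 47, n = 1968, the terms are:
  ⌊1968/47^1⌋ = ⌊1968/47⌋ = 41
(the next term ⌊1968/47^2⌋ = 0, terminating the sum). Summing: v_47(1968!) = 41 = 41.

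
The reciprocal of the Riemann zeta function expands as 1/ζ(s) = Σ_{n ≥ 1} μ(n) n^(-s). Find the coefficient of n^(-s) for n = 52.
μ(52) = 0

Factor n = 52 = 2^2 · 13. μ(n) = 0 if any exponent ≥ 2 (not squarefree); otherwise μ(n) = (−1)^{ω(n)} where ω(n) is the number of distinct prime factors. Applying: μ(52) = 0.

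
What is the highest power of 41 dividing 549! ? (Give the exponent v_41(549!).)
v_41(549!) = 13

Legendre's formula: v_p(n!) = Σ_{k ≥ 1} ⌊n / p^k⌋. For p = 41, n = 549, the terms are:
  ⌊549/41^1⌋ = ⌊549/41⌋ = 13
(the next term ⌊549/41^2⌋ = 0, terminating the sum). Summing: v_41(549!) = 13 = 13.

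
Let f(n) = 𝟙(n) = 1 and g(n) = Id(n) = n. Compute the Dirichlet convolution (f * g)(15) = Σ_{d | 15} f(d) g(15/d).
(𝟙 * Id)(15) = 24

Divisors of 15: [1, 3, 5, 15]. For each d | 15:
  d = 1: 𝟙(1) · Id(15/1) = 1 · 15 = 15
  d = 3: 𝟙(3) · Id(15/3) = 1 · 5 = 5
  d = 5: 𝟙(5) · Id(15/5) = 1 · 3 = 3
  d = 15: 𝟙(15) · Id(15/15) = 1 · 1 = 1
Summing: (𝟙 * Id)(15) = 15 + 5 + 3 + 1 = 24.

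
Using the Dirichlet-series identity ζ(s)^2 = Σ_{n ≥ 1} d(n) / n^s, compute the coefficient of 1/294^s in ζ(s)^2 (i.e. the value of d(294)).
d(294) = 12

ζ(s)^2 = (Σ 1/m^s)(Σ 1/k^s). The coefficient of 1/n^s in the product is the number of ordered pairs (m, k) with mk = n, which equals d(n). For n = 294, divisors are [1, 2, 3, 6, 7, 14, 21, 42, 49, 98, 147, 294], so d(294) = 12.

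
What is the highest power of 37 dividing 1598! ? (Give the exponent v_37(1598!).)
v_37(1598!) = 44

Legendre's formula: v_p(n!) = Σ_{k ≥ 1} ⌊n / p^k⌋. For p = 37, n = 1598, the terms are:
  ⌊1598/37^1⌋ = ⌊1598/37⌋ = 43
  ⌊1598/37^2⌋ = ⌊1598/1369⌋ = 1
(the next term ⌊1598/37^3⌋ = 0, terminating the sum). Summing: v_37(1598!) = 43 + 1 = 44.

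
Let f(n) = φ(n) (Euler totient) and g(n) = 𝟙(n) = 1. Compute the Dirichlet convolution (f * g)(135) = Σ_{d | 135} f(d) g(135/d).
(φ * 𝟙)(135) = 135

Divisors of 135: [1, 3, 5, 9, 15, 27, 45, 135]. For each d | 135:
  d = 1: φ(1) · 𝟙(135/1) = 1 · 1 = 1
  d = 3: φ(3) · 𝟙(135/3) = 2 · 1 = 2
  d = 5: φ(5) · 𝟙(135/5) = 4 · 1 = 4
  d = 9: φ(9) · 𝟙(135/9) = 6 · 1 = 6
  d = 15: φ(15) · 𝟙(135/15) = 8 · 1 = 8
  d = 27: φ(27) · 𝟙(135/27) = 18 · 1 = 18
  d = 45: φ(45) · 𝟙(135/45) = 24 · 1 = 24
  d = 135: φ(135) · 𝟙(135/135) = 72 · 1 = 72
Summing: (φ * 𝟙)(135) = 1 + 2 + 4 + 6 + 8 + 18 + 24 + 72 = 135.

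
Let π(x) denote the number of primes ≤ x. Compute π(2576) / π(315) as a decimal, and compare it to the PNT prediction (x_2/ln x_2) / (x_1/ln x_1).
π(2576)/π(315) = 375/65 ≈ 5.7692;  PNT prediction ≈ 5.9897.

π(315) = 65 and π(2576) = 375, so π(2576)/π(315) ≈ 5.7692. The PNT-predicted ratio is (2576/ln(2576)) / (315/ln(315)) ≈ 5.9897. The two agree to within a few percent, as expected.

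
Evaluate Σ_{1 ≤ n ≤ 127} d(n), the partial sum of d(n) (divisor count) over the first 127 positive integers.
Σ_{n ≤ 127} d(n) = 637

Compute d(n) for each 1 ≤ n ≤ 127: d(1) = 1, d(2) = 2, d(3) = 2, d(4) = 3, d(5) = 2, d(6) = 4, d(7) = 2, d(8) = 4, d(9) = 3, d(10) = 4, d(11) = 2, d(12) = 6, d(13) = 2, d(14) = 4, d(15) = 4, d(16) = 5, d(17) = 2, d(18) = 6, d(19) = 2, d(20) = 6, d(21) = 4, d(22) = 4, d(23) = 2, d(24) = 8, d(25) = 3, d(26) = 4, d(27) = 4, d(28) = 6, d(29) = 2, d(30) = 8, d(31) = 2, d(32) = 6, d(33) = 4, d(34) = 4, d(35) = 4, d(36) = 9, d(37) = 2, d(38) = 4, d(39) = 4, d(40) = 8, d(41) = 2, d(42) = 8, d(43) = 2, d(44) = 6, d(45) = 6, d(46) = 4, d(47) = 2, d(48) = 10, d(49) = 3, d(50) = 6, d(51) = 4, d(52) = 6, d(53) = 2, d(54) = 8, d(55) = 4, d(56) = 8, d(57) = 4, d(58) = 4, d(59) = 2, d(60) = 12, d(61) = 2, d(62) = 4, d(63) = 6, d(64) = 7, d(65) = 4, d(66) = 8, d(67) = 2, d(68) = 6, d(69) = 4, d(70) = 8, d(71) = 2, d(72) = 12, d(73) = 2, d(74) = 4, d(75) = 6, d(76) = 6, d(77) = 4, d(78) = 8, d(79) = 2, d(80) = 10, d(81) = 5, d(82) = 4, d(83) = 2, d(84) = 12, d(85) = 4, d(86) = 4, d(87) = 4, d(88) = 8, d(89) = 2, d(90) = 12, d(91) = 4, d(92) = 6, d(93) = 4, d(94) = 4, d(95) = 4, d(96) = 12, d(97) = 2, d(98) = 6, d(99) = 6, d(100) = 9, d(101) = 2, d(102) = 8, d(103) = 2, d(104) = 8, d(105) = 8, d(106) = 4, d(107) = 2, d(108) = 12, d(109) = 2, d(110) = 8, d(111) = 4, d(112) = 10, d(113) = 2, d(114) = 8, d(115) = 4, d(116) = 6, d(117) = 6, d(118) = 4, d(119) = 4, d(120) = 16, d(121) = 3, d(122) = 4, d(123) = 4, d(124) = 6, d(125) = 4, d(126) = 12, d(127) = 2. Summing all 127 values: 637. (Dirichlet's divisor formula: Σ_{n ≤ x} d(n) = x ln(x) + (2γ − 1) x + O(√x). For x = 127, the asymptotic estimate is ≈ 634.82.)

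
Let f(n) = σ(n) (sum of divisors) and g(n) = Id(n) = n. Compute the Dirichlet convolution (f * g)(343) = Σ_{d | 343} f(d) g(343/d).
(σ * Id)(343) = 1534

Divisors of 343: [1, 7, 49, 343]. For each d | 343:
  d = 1: σ(1) · Id(343/1) = 1 · 343 = 343
  d = 7: σ(7) · Id(343/7) = 8 · 49 = 392
  d = 49: σ(49) · Id(343/49) = 57 · 7 = 399
  d = 343: σ(343) · Id(343/343) = 400 · 1 = 400
Summing: (σ * Id)(343) = 343 + 392 + 399 + 400 = 1534.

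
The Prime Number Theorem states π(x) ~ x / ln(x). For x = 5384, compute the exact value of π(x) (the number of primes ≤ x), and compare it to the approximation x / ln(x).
π(5384) = 709;  x/ln(x) ≈ 626.69;  relative error ≈ 11.61%.

Directly count primes up to 5384: π(5384) = 709. The PNT approximation gives 5384/ln(5384) ≈ 5384/8.59119 ≈ 626.69. Relative error (π(x) − x/ln(x)) / π(x) ≈ 11.61%; the approximation is known to undercount slightly (Li(x) is a better estimate).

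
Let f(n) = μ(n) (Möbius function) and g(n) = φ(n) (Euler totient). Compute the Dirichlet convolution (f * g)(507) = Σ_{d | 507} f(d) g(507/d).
(μ * φ)(507) = 144

Divisors of 507: [1, 3, 13, 39, 169, 507]. For each d | 507:
  d = 1: μ(1) · φ(507/1) = 1 · 312 = 312
  d = 3: μ(3) · φ(507/3) = -1 · 156 = -156
  d = 13: μ(13) · φ(507/13) = -1 · 24 = -24
  d = 39: μ(39) · φ(507/39) = 1 · 12 = 12
  d = 169: μ(169) · φ(507/169) = 0 · 2 = 0
  d = 507: μ(507) · φ(507/507) = 0 · 1 = 0
Summing: (μ * φ)(507) = 312 + -156 + -24 + 12 + 0 + 0 = 144.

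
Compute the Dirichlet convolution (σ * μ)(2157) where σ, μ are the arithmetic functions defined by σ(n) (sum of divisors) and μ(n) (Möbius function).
(σ * μ)(2157) = 2157

Divisors of 2157: [1, 3, 719, 2157]. For each d | 2157:
  d = 1: σ(1) · μ(2157/1) = 1 · 1 = 1
  d = 3: σ(3) · μ(2157/3) = 4 · -1 = -4
  d = 719: σ(719) · μ(2157/719) = 720 · -1 = -720
  d = 2157: σ(2157) · μ(2157/2157) = 2880 · 1 = 2880
Summing: (σ * μ)(2157) = 1 + -4 + -720 + 2880 = 2157.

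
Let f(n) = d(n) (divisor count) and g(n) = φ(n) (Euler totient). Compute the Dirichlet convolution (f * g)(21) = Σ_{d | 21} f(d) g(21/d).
(d * φ)(21) = 32

Divisors of 21: [1, 3, 7, 21]. For each d | 21:
  d = 1: d(1) · φ(21/1) = 1 · 12 = 12
  d = 3: d(3) · φ(21/3) = 2 · 6 = 12
  d = 7: d(7) · φ(21/7) = 2 · 2 = 4
  d = 21: d(21) · φ(21/21) = 4 · 1 = 4
Summing: (d * φ)(21) = 12 + 12 + 4 + 4 = 32.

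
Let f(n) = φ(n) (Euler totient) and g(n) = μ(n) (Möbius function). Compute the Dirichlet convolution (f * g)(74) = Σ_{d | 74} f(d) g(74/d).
(φ * μ)(74) = 0

Divisors of 74: [1, 2, 37, 74]. For each d | 74:
  d = 1: φ(1) · μ(74/1) = 1 · 1 = 1
  d = 2: φ(2) · μ(74/2) = 1 · -1 = -1
  d = 37: φ(37) · μ(74/37) = 36 · -1 = -36
  d = 74: φ(74) · μ(74/74) = 36 · 1 = 36
Summing: (φ * μ)(74) = 1 + -1 + -36 + 36 = 0.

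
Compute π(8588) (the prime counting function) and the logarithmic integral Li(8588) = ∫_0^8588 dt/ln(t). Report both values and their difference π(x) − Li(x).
π(8588) = 1069;  Li(8588) ≈ 1091.58;  π(x) − Li(x) ≈ -22.58.

Direct count of primes ≤ 8588 gives π(8588) = 1069. Numerical evaluation of the logarithmic integral gives Li(8588) ≈ 1091.58. The difference π(x) − Li(x) ≈ -22.58 is typically negative for small/moderate x (Li(x) overestimates), though Littlewood's theorem shows this sign changes infinitely often.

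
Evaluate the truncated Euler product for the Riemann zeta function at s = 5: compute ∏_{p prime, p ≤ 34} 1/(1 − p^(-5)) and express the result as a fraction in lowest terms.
∏ = 1910589921595024369341325427716514697147265/1842548811291065574051999987500114856101888

The primes p ≤ 34 are [2, 3, 5, 7, 11, 13, 17, 19, 23, 29, 31]. For each prime, (1 − 1/p^5)^(-1) = p^5 / (p^5 − 1). The product is (1 − 1/2^5)^(-1), (1 − 1/3^5)^(-1), (1 − 1/5^5)^(-1), (1 − 1/7^5)^(-1), (1 − 1/11^5)^(-1), (1 − 1/13^5)^(-1), (1 − 1/17^5)^(-1), (1 − 1/19^5)^(-1), (1 − 1/23^5)^(-1), (1 − 1/29^5)^(-1), (1 − 1/31^5)^(-1) = ∏ p^5 / (p^5 − 1) = 1910589921595024369341325427716514697147265/1842548811291065574051999987500114856101888.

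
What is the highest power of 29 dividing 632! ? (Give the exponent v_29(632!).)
v_29(632!) = 21

Legendre's formula: v_p(n!) = Σ_{k ≥ 1} ⌊n / p^k⌋. For p = 29, n = 632, the terms are:
  ⌊632/29^1⌋ = ⌊632/29⌋ = 21
(the next term ⌊632/29^2⌋ = 0, terminating the sum). Summing: v_29(632!) = 21 = 21.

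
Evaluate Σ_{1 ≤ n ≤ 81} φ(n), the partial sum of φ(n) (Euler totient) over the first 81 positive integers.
Σ_{n ≤ 81} φ(n) = 2020

Compute φ(n) for each 1 ≤ n ≤ 81: φ(1) = 1, φ(2) = 1, φ(3) = 2, φ(4) = 2, φ(5) = 4, φ(6) = 2, φ(7) = 6, φ(8) = 4, φ(9) = 6, φ(10) = 4, φ(11) = 10, φ(12) = 4, φ(13) = 12, φ(14) = 6, φ(15) = 8, φ(16) = 8, φ(17) = 16, φ(18) = 6, φ(19) = 18, φ(20) = 8, φ(21) = 12, φ(22) = 10, φ(23) = 22, φ(24) = 8, φ(25) = 20, φ(26) = 12, φ(27) = 18, φ(28) = 12, φ(29) = 28, φ(30) = 8, φ(31) = 30, φ(32) = 16, φ(33) = 20, φ(34) = 16, φ(35) = 24, φ(36) = 12, φ(37) = 36, φ(38) = 18, φ(39) = 24, φ(40) = 16, φ(41) = 40, φ(42) = 12, φ(43) = 42, φ(44) = 20, φ(45) = 24, φ(46) = 22, φ(47) = 46, φ(48) = 16, φ(49) = 42, φ(50) = 20, φ(51) = 32, φ(52) = 24, φ(53) = 52, φ(54) = 18, φ(55) = 40, φ(56) = 24, φ(57) = 36, φ(58) = 28, φ(59) = 58, φ(60) = 16, φ(61) = 60, φ(62) = 30, φ(63) = 36, φ(64) = 32, φ(65) = 48, φ(66) = 20, φ(67) = 66, φ(68) = 32, φ(69) = 44, φ(70) = 24, φ(71) = 70, φ(72) = 24, φ(73) = 72, φ(74) = 36, φ(75) = 40, φ(76) = 36, φ(77) = 60, φ(78) = 24, φ(79) = 78, φ(80) = 32, φ(81) = 54. Summing all 81 values: 2020. (Average order: Σ_{n ≤ x} φ(n) ~ (3/π²) x². For x = 81, (3/π²)·81² ≈ 1994.30.)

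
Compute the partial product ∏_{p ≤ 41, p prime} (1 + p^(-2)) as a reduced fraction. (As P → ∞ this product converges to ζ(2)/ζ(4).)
∏ = 15660474728144000000/10354486835212066701

The primes p ≤ 41 are [2, 3, 5, 7, 11, 13, 17, 19, 23, 29, 31, 37, 41]. For each, (1 + 1/p^2) = (p^2 + 1)/p^2. Multiplying these fractions over p ∈ [2, 3, 5, 7, 11, 13, 17, 19, 23, 29, 31, 37, 41] gives 15660474728144000000/10354486835212066701. (In the limit P → ∞ this tends to ζ(2)/ζ(4).)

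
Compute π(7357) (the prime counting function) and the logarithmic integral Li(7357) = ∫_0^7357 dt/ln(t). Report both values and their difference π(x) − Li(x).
π(7357) = 937;  Li(7357) ≈ 954.54;  π(x) − Li(x) ≈ -17.54.

Direct count of primes ≤ 7357 gives π(7357) = 937. Numerical evaluation of the logarithmic integral gives Li(7357) ≈ 954.54. The difference π(x) − Li(x) ≈ -17.54 is typically negative for small/moderate x (Li(x) overestimates), though Littlewood's theorem shows this sign changes infinitely often.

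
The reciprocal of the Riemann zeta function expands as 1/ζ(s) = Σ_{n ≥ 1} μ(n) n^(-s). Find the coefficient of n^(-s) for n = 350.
μ(350) = 0

Factor n = 350 = 2 · 5^2 · 7. μ(n) = 0 if any exponent ≥ 2 (not squarefree); otherwise μ(n) = (−1)^{ω(n)} where ω(n) is the number of distinct prime factors. Applying: μ(350) = 0.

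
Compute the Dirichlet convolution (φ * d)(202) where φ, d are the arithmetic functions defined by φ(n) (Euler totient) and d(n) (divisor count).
(φ * d)(202) = 306

Divisors of 202: [1, 2, 101, 202]. For each d | 202:
  d = 1: φ(1) · d(202/1) = 1 · 4 = 4
  d = 2: φ(2) · d(202/2) = 1 · 2 = 2
  d = 101: φ(101) · d(202/101) = 100 · 2 = 200
  d = 202: φ(202) · d(202/202) = 100 · 1 = 100
Summing: (φ * d)(202) = 4 + 2 + 200 + 100 = 306.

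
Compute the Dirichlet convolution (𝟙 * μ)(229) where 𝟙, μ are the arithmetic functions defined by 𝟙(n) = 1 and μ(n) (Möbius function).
(𝟙 * μ)(229) = 0

Divisors of 229: [1, 229]. For each d | 229:
  d = 1: 𝟙(1) · μ(229/1) = 1 · -1 = -1
  d = 229: 𝟙(229) · μ(229/229) = 1 · 1 = 1
Summing: (𝟙 * μ)(229) = -1 + 1 = 0.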